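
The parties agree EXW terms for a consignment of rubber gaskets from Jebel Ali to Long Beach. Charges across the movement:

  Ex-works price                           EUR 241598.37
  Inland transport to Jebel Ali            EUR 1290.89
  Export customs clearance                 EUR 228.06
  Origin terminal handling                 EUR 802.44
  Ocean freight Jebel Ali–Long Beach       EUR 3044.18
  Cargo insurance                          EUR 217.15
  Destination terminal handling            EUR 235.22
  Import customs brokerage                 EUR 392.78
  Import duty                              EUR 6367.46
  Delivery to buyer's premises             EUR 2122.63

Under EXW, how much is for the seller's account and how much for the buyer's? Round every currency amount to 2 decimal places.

EXW: the seller makes goods available at their premises; the buyer bears all onward costs.
Seller's account: goods 241598.37 = 241598.37
Buyer's account: inland to port 1290.89 + export clearance 228.06 + origin terminal 802.44 + freight 3044.18 + insurance 217.15 + destination terminal 235.22 + brokerage 392.78 + duty 6367.46 + delivery 2122.63 = 14700.81

Seller: EUR 241598.37; buyer: EUR 14700.81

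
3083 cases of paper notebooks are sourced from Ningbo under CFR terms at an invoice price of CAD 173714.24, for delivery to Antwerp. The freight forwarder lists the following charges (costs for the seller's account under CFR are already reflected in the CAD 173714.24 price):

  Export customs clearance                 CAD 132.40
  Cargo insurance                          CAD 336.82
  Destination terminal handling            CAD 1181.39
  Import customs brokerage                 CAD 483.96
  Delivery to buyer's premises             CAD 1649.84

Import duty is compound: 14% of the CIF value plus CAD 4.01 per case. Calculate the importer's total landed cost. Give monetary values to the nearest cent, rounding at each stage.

Total landed cost: CAD 214096.23

CFR: the seller pays costs through ocean freight to the destination port, but not insurance.
Already in the invoice (seller's account under CFR): export clearance — exclude.
CIF value = CFR price + insurance = 173714.24 + 336.82 = 174051.06
Ad valorem component: 174051.06 × 14% = 24367.15
Specific component: 3083 × 4.01 = 12362.83
Import duty = 24367.15 + 12362.83 = 36729.98
Buyer bears: insurance 336.82 + destination terminal 1181.39 + brokerage 483.96 + delivery 1649.84 + duty 36729.98 = 40381.99
Landed cost = invoice 173714.24 + 40381.99 = 214096.23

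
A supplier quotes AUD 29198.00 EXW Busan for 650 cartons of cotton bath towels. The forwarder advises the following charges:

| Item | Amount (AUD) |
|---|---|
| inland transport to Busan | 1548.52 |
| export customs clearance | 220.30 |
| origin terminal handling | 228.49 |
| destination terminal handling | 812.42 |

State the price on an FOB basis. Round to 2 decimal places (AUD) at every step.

Not relevant to the conversion: destination terminal — on the buyer under both terms; not part of either seller's price.
From EXW to FOB, the seller additionally bears: inland to port, export clearance, origin terminal.
FOB price = 29198.00 + 1548.52 + 220.30 + 228.49 = 31195.31

FOB price: AUD 31195.31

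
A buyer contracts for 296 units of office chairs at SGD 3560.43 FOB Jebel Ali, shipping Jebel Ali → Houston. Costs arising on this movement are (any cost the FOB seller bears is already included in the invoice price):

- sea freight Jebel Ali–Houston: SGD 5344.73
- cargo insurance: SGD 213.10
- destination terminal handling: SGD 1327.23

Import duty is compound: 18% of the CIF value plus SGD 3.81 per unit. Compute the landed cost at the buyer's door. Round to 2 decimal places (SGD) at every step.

Total landed cost: SGD 13214.54

FOB: the seller bears costs until goods are on board at the origin port; the buyer bears freight, insurance and all costs thereafter.
CIF value = FOB price + freight + insurance = 3560.43 + 5344.73 + 213.10 = 9118.26
Ad valorem component: 9118.26 × 18% = 1641.29
Specific component: 296 × 3.81 = 1127.76
Import duty = 1641.29 + 1127.76 = 2769.05
Buyer bears: freight 5344.73 + insurance 213.10 + destination terminal 1327.23 + duty 2769.05 = 9654.11
Landed cost = invoice 3560.43 + 9654.11 = 13214.54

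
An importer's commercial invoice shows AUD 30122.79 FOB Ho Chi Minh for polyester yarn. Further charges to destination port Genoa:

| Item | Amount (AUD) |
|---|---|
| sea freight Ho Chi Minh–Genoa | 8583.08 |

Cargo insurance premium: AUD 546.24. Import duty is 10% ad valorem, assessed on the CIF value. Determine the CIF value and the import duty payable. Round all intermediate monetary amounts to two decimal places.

CIF = FOB price + freight + insurance
CIF = 30122.79 + 8583.08 + 546.24 = 39252.11
Import duty = 39252.11 × 10% = 3925.21

CIF value: AUD 39252.11; import duty: AUD 3925.21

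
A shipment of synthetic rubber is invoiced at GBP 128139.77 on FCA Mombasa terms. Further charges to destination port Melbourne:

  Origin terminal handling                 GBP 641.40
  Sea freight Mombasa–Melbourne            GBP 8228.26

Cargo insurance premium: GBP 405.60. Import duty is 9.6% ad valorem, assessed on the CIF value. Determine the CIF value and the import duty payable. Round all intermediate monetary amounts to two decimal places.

CIF = FCA price + pre-shipment costs + freight + insurance
CIF = 128139.77 + 641.40 + 8228.26 + 405.60 = 137415.03
Import duty = 137415.03 × 9.6% = 13191.84

CIF value: GBP 137415.03; import duty: GBP 13191.84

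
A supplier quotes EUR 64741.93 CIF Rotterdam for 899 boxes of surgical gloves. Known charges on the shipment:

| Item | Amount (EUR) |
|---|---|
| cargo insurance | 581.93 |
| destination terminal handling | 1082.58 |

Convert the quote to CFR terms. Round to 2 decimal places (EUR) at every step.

CFR price: EUR 64160.00

Not relevant to the conversion: destination terminal — on the buyer under both terms; not part of either seller's price.
From CIF to CFR, the seller no longer bears: insurance.
CFR price = 64741.93 − 581.93 = 64160.00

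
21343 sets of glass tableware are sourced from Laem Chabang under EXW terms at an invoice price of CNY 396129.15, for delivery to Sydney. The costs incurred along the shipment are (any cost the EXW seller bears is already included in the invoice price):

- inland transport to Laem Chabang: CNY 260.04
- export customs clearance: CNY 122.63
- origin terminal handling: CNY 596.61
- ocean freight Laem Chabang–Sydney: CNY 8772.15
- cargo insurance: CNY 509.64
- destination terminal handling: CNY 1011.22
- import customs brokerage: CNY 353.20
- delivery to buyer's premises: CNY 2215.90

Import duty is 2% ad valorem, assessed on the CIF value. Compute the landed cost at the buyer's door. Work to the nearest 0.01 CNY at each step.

EXW: the seller makes goods available at their premises; the buyer bears all onward costs.
CIF value = EXW price + inland to port + export clearance + origin terminal + freight + insurance = 396129.15 + 260.04 + 122.63 + 596.61 + 8772.15 + 509.64 = 406390.22
Import duty = 406390.22 × 2% = 8127.80
Buyer bears: inland to port 260.04 + export clearance 122.63 + origin terminal 596.61 + freight 8772.15 + insurance 509.64 + destination terminal 1011.22 + brokerage 353.20 + delivery 2215.90 + duty 8127.80 = 21969.19
Landed cost = invoice 396129.15 + 21969.19 = 418098.34

Total landed cost: CNY 418098.34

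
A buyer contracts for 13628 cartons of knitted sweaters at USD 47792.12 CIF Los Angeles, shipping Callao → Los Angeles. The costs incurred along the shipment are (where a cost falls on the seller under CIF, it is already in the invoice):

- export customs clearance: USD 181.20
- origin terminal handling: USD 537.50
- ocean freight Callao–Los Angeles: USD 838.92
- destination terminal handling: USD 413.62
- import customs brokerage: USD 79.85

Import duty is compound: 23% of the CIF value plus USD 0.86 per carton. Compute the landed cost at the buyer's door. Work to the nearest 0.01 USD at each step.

Total landed cost: USD 70997.86

CIF: the seller pays costs through ocean freight and marine insurance to the destination port.
Already in the invoice (seller's account under CIF): export clearance, origin terminal, freight — exclude.
The CIF price already equals the CIF value: 47792.12
Ad valorem component: 47792.12 × 23% = 10992.19
Specific component: 13628 × 0.86 = 11720.08
Import duty = 10992.19 + 11720.08 = 22712.27
Buyer bears: destination terminal 413.62 + brokerage 79.85 + duty 22712.27 = 23205.74
Landed cost = invoice 47792.12 + 23205.74 = 70997.86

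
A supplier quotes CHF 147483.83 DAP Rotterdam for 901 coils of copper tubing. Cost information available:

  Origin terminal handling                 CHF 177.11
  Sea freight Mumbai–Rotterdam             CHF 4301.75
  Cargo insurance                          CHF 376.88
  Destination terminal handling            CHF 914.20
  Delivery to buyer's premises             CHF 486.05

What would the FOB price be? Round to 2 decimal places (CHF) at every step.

Not relevant to the conversion: origin terminal — on the seller under both DAP and FOB; already in the DAP price and stays in the FOB price.
From DAP to FOB, the seller no longer bears: freight, insurance, destination terminal, delivery.
FOB price = 147483.83 − 4301.75 − 376.88 − 914.20 − 486.05 = 141404.95

FOB price: CHF 141404.95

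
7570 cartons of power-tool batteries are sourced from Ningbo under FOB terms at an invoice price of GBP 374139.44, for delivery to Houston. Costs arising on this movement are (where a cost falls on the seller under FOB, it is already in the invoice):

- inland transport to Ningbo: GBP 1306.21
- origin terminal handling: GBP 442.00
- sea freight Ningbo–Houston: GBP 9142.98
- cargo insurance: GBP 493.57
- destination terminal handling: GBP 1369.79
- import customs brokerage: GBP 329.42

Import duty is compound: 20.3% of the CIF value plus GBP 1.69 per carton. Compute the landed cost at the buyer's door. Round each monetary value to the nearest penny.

FOB: the seller bears costs until goods are on board at the origin port; the buyer bears freight, insurance and all costs thereafter.
Already in the invoice (seller's account under FOB): inland to port, origin terminal — exclude.
CIF value = FOB price + freight + insurance = 374139.44 + 9142.98 + 493.57 = 383775.99
Ad valorem component: 383775.99 × 20.3% = 77906.53
Specific component: 7570 × 1.69 = 12793.30
Import duty = 77906.53 + 12793.30 = 90699.83
Buyer bears: freight 9142.98 + insurance 493.57 + destination terminal 1369.79 + brokerage 329.42 + duty 90699.83 = 102035.59
Landed cost = invoice 374139.44 + 102035.59 = 476175.03

Total landed cost: GBP 476175.03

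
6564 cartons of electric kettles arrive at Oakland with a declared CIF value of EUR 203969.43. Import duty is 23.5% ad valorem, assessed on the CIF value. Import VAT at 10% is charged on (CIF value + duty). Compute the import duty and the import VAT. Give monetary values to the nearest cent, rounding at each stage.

Import duty = 203969.43 × 23.5% = 47932.82
VAT base = CIF + duty = 203969.43 + 47932.82 = 251902.25
Import VAT = 251902.25 × 10% = 25190.23

Import duty: EUR 47932.82; import VAT: EUR 25190.23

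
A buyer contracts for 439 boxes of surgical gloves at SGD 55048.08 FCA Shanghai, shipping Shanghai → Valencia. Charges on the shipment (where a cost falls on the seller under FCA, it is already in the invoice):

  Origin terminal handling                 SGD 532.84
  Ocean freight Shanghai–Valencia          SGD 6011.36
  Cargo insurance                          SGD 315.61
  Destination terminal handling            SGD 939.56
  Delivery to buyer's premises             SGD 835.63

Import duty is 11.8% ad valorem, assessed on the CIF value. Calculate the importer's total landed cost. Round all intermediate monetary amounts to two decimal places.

FCA: the seller delivers export-cleared goods to the carrier; the buyer bears costs from that point.
CIF value = FCA price + origin terminal + freight + insurance = 55048.08 + 532.84 + 6011.36 + 315.61 = 61907.89
Import duty = 61907.89 × 11.8% = 7305.13
Buyer bears: origin terminal 532.84 + freight 6011.36 + insurance 315.61 + destination terminal 939.56 + delivery 835.63 + duty 7305.13 = 15940.13
Landed cost = invoice 55048.08 + 15940.13 = 70988.21

Total landed cost: SGD 70988.21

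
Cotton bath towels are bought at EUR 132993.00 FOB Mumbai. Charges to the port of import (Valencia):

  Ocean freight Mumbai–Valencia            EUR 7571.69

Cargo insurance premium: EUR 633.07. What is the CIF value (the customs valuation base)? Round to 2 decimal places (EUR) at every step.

CIF = FOB price + freight + insurance
CIF = 132993.00 + 7571.69 + 633.07 = 141197.76

CIF value: EUR 141197.76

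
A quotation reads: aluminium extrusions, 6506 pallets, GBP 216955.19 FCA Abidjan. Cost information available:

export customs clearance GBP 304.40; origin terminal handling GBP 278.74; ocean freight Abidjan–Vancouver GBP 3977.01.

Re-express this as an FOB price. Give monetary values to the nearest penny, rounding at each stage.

Not relevant to the conversion: export clearance — on the seller under both FCA and FOB; already in the FCA price and stays in the FOB price. freight — on the buyer under both terms; not part of either seller's price.
From FCA to FOB, the seller additionally bears: origin terminal.
FOB price = 216955.19 + 278.74 = 217233.93

FOB price: GBP 217233.93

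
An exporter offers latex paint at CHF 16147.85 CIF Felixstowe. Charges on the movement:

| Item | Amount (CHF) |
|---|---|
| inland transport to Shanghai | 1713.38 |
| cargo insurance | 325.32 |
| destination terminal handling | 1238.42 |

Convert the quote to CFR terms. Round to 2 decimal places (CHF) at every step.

CFR price: CHF 15822.53

Not relevant to the conversion: inland to port — on the seller under both CIF and CFR; already in the CIF price and stays in the CFR price. destination terminal — on the buyer under both terms; not part of either seller's price.
From CIF to CFR, the seller no longer bears: insurance.
CFR price = 16147.85 − 325.32 = 15822.53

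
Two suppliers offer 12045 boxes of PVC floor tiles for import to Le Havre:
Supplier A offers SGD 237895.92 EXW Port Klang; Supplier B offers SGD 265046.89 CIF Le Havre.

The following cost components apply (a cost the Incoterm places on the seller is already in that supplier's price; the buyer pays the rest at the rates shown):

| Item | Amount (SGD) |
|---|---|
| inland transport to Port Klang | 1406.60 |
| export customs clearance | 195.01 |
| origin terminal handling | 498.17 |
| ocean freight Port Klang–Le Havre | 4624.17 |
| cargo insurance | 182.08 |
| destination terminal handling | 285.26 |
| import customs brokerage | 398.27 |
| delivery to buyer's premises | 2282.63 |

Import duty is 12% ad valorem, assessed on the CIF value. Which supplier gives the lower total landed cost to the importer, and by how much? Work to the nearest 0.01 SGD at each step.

Supplier A (EXW):
CIF value = EXW price + inland to port + export clearance + origin terminal + freight + insurance = 237895.92 + 1406.60 + 195.01 + 498.17 + 4624.17 + 182.08 = 244801.95
Import duty = 244801.95 × 12% = 29376.23
Buyer bears (A): 1406.60 + 195.01 + 498.17 + 4624.17 + 182.08 + 285.26 + 398.27 + 2282.63 = 9872.19
Landed cost (A) = invoice 237895.92 + 9872.19 + duty 29376.23 = 277144.34
Supplier B (CIF):
The CIF price already equals the CIF value: 265046.89
Import duty = 265046.89 × 12% = 31805.63
Buyer bears (B): 285.26 + 398.27 + 2282.63 = 2966.16
Landed cost (B) = invoice 265046.89 + 2966.16 + duty 31805.63 = 299818.68
Difference = |277144.34 − 299818.68| = 22674.34

Supplier A is cheaper by SGD 22674.34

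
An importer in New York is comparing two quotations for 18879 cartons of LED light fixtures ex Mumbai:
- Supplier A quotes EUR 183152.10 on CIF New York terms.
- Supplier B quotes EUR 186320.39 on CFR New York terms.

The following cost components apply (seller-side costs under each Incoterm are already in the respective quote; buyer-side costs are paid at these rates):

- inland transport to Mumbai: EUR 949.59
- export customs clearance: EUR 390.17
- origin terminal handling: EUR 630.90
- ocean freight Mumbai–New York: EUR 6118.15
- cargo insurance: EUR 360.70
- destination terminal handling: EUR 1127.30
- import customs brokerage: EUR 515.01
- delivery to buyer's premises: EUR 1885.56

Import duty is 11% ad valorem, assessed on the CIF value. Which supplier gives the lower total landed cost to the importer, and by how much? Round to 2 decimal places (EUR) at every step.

Supplier A is cheaper by EUR 3917.18

Supplier A (CIF):
The CIF price already equals the CIF value: 183152.10
Import duty = 183152.10 × 11% = 20146.73
Buyer bears (A): 1127.30 + 515.01 + 1885.56 = 3527.87
Landed cost (A) = invoice 183152.10 + 3527.87 + duty 20146.73 = 206826.70
Supplier B (CFR):
CIF value = CFR price + insurance = 186320.39 + 360.70 = 186681.09
Import duty = 186681.09 × 11% = 20534.92
Buyer bears (B): 360.70 + 1127.30 + 515.01 + 1885.56 = 3888.57
Landed cost (B) = invoice 186320.39 + 3888.57 + duty 20534.92 = 210743.88
Difference = |206826.70 − 210743.88| = 3917.18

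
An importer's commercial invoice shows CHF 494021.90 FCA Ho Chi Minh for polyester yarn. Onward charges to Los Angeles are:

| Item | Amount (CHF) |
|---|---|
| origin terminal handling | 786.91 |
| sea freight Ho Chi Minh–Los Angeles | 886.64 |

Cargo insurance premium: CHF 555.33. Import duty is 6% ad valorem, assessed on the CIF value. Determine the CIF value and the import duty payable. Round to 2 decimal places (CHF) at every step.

CIF = FCA price + pre-shipment costs + freight + insurance
CIF = 494021.90 + 786.91 + 886.64 + 555.33 = 496250.78
Import duty = 496250.78 × 6% = 29775.05

CIF value: CHF 496250.78; import duty: CHF 29775.05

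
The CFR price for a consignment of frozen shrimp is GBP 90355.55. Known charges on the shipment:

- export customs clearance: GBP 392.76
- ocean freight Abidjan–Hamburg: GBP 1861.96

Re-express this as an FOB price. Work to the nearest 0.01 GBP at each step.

Not relevant to the conversion: export clearance — on the seller under both CFR and FOB; already in the CFR price and stays in the FOB price.
From CFR to FOB, the seller no longer bears: freight.
FOB price = 90355.55 − 1861.96 = 88493.59

FOB price: GBP 88493.59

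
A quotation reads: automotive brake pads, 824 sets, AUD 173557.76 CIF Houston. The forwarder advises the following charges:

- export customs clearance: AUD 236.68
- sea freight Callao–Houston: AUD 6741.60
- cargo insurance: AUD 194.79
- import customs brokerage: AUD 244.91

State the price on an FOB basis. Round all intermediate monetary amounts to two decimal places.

Not relevant to the conversion: export clearance — on the seller under both CIF and FOB; already in the CIF price and stays in the FOB price. brokerage — on the buyer under both terms; not part of either seller's price.
From CIF to FOB, the seller no longer bears: freight, insurance.
FOB price = 173557.76 − 6741.60 − 194.79 = 166621.37

FOB price: AUD 166621.37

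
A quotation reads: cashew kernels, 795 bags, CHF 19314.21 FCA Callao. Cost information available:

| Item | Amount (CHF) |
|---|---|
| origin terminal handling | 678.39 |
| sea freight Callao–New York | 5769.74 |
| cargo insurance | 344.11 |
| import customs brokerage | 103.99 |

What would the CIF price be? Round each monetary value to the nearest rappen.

CIF price: CHF 26106.45

Not relevant to the conversion: brokerage — on the buyer under both terms; not part of either seller's price.
From FCA to CIF, the seller additionally bears: origin terminal, freight, insurance.
CIF price = 19314.21 + 678.39 + 5769.74 + 344.11 = 26106.45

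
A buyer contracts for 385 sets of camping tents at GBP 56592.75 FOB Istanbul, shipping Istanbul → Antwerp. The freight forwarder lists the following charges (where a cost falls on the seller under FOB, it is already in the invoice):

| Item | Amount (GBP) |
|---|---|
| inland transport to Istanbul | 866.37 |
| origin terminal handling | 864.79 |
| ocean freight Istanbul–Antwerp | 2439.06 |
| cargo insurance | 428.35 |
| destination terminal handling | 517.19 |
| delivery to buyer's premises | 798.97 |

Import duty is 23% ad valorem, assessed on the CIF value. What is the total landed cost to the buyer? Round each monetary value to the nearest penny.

Total landed cost: GBP 74452.16

FOB: the seller bears costs until goods are on board at the origin port; the buyer bears freight, insurance and all costs thereafter.
Already in the invoice (seller's account under FOB): inland to port, origin terminal — exclude.
CIF value = FOB price + freight + insurance = 56592.75 + 2439.06 + 428.35 = 59460.16
Import duty = 59460.16 × 23% = 13675.84
Buyer bears: freight 2439.06 + insurance 428.35 + destination terminal 517.19 + delivery 798.97 + duty 13675.84 = 17859.41
Landed cost = invoice 56592.75 + 17859.41 = 74452.16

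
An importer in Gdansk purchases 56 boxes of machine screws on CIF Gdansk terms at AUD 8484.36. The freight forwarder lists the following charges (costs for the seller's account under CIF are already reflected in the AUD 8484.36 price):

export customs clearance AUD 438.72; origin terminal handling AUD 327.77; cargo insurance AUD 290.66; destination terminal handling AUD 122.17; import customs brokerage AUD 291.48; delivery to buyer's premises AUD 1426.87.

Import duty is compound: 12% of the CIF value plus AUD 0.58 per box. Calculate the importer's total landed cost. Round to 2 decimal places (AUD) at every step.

CIF: the seller pays costs through ocean freight and marine insurance to the destination port.
Already in the invoice (seller's account under CIF): export clearance, origin terminal, insurance — exclude.
The CIF price already equals the CIF value: 8484.36
Ad valorem component: 8484.36 × 12% = 1018.12
Specific component: 56 × 0.58 = 32.48
Import duty = 1018.12 + 32.48 = 1050.60
Buyer bears: destination terminal 122.17 + brokerage 291.48 + delivery 1426.87 + duty 1050.60 = 2891.12
Landed cost = invoice 8484.36 + 2891.12 = 11375.48

Total landed cost: AUD 11375.48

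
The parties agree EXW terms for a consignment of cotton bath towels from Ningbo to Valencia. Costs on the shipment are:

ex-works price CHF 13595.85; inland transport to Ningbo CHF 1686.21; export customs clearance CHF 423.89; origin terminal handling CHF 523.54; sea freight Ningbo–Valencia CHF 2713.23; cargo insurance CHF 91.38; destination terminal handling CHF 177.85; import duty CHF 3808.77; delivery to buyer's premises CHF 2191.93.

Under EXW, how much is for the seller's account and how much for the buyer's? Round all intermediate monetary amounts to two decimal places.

Seller: CHF 13595.85; buyer: CHF 11616.80

EXW: the seller makes goods available at their premises; the buyer bears all onward costs.
Seller's account: goods 13595.85 = 13595.85
Buyer's account: inland to port 1686.21 + export clearance 423.89 + origin terminal 523.54 + freight 2713.23 + insurance 91.38 + destination terminal 177.85 + duty 3808.77 + delivery 2191.93 = 11616.80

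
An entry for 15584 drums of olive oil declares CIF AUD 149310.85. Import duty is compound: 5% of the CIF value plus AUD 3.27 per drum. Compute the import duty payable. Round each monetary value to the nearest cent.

Ad valorem component: 149310.85 × 5% = 7465.54
Specific component: 15584 × 3.27 = 50959.68
Import duty = 7465.54 + 50959.68 = 58425.22

Import duty: AUD 58425.22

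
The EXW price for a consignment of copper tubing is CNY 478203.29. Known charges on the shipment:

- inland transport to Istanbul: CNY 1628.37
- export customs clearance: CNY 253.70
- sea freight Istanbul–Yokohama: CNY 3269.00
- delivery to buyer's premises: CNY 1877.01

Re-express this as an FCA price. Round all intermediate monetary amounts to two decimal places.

Not relevant to the conversion: freight, delivery — on the buyer under both terms; not part of either seller's price.
From EXW to FCA, the seller additionally bears: inland to port, export clearance.
FCA price = 478203.29 + 1628.37 + 253.70 = 480085.36

FCA price: CNY 480085.36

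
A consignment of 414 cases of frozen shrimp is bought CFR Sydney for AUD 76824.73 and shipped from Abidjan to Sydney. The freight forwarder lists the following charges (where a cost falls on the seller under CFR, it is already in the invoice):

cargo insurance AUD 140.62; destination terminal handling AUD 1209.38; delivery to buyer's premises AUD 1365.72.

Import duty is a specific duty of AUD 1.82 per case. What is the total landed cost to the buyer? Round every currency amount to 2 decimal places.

CFR: the seller pays costs through ocean freight to the destination port, but not insurance.
CIF value = CFR price + insurance = 76824.73 + 140.62 = 76965.35
Import duty = 414 × 1.82 = 753.48
Buyer bears: insurance 140.62 + destination terminal 1209.38 + delivery 1365.72 + duty 753.48 = 3469.20
Landed cost = invoice 76824.73 + 3469.20 = 80293.93

Total landed cost: AUD 80293.93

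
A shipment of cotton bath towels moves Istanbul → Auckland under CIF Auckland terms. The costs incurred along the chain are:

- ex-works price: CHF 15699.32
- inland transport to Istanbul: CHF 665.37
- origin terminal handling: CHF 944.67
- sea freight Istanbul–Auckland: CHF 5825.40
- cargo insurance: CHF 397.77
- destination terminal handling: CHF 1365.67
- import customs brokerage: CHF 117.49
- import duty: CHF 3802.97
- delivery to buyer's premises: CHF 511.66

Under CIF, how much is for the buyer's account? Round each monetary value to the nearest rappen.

Buyer's account: CHF 5797.79

CIF: the seller pays costs through ocean freight and marine insurance to the destination port.
Seller's account: goods 15699.32 + inland to port 665.37 + origin terminal 944.67 + freight 5825.40 + insurance 397.77 = 23532.53
Buyer's account: destination terminal 1365.67 + brokerage 117.49 + duty 3802.97 + delivery 511.66 = 5797.79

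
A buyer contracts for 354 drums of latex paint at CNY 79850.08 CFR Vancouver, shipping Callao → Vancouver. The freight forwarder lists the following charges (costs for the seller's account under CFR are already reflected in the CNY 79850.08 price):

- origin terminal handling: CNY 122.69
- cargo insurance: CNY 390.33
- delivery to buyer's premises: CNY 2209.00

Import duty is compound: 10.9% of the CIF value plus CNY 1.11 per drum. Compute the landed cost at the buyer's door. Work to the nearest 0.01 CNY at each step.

CFR: the seller pays costs through ocean freight to the destination port, but not insurance.
Already in the invoice (seller's account under CFR): origin terminal — exclude.
CIF value = CFR price + insurance = 79850.08 + 390.33 = 80240.41
Ad valorem component: 80240.41 × 10.9% = 8746.20
Specific component: 354 × 1.11 = 392.94
Import duty = 8746.20 + 392.94 = 9139.14
Buyer bears: insurance 390.33 + delivery 2209.00 + duty 9139.14 = 11738.47
Landed cost = invoice 79850.08 + 11738.47 = 91588.55

Total landed cost: CNY 91588.55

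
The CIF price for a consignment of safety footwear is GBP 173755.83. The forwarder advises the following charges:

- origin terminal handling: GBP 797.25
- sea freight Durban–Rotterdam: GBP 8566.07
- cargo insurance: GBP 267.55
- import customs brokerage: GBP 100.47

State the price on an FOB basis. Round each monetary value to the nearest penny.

FOB price: GBP 164922.21

Not relevant to the conversion: origin terminal — on the seller under both CIF and FOB; already in the CIF price and stays in the FOB price. brokerage — on the buyer under both terms; not part of either seller's price.
From CIF to FOB, the seller no longer bears: freight, insurance.
FOB price = 173755.83 − 8566.07 − 267.55 = 164922.21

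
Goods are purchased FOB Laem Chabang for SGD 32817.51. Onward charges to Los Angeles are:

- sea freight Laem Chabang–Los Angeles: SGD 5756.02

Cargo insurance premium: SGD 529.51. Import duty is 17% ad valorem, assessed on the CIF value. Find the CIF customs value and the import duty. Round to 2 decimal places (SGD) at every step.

CIF = FOB price + freight + insurance
CIF = 32817.51 + 5756.02 + 529.51 = 39103.04
Import duty = 39103.04 × 17% = 6647.52

CIF value: SGD 39103.04; import duty: SGD 6647.52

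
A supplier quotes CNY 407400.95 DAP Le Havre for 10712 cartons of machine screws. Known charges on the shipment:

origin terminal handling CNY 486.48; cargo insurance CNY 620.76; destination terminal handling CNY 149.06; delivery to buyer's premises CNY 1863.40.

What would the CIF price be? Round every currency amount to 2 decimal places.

CIF price: CNY 405388.49

Not relevant to the conversion: origin terminal, insurance — on the seller under both DAP and CIF; already in the DAP price and stays in the CIF price.
From DAP to CIF, the seller no longer bears: destination terminal, delivery.
CIF price = 407400.95 − 149.06 − 1863.40 = 405388.49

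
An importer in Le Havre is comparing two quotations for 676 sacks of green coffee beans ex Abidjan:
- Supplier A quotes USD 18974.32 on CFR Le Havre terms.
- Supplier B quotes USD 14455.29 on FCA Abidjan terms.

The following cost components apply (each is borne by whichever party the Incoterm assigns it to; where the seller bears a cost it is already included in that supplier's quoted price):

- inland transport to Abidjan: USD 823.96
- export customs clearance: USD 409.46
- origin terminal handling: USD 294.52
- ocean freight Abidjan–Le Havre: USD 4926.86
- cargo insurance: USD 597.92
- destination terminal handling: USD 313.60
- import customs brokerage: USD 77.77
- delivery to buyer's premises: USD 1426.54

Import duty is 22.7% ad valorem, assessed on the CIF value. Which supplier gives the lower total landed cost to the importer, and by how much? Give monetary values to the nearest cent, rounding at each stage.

Supplier A (CFR):
CIF value = CFR price + insurance = 18974.32 + 597.92 = 19572.24
Import duty = 19572.24 × 22.7% = 4442.90
Buyer bears (A): 597.92 + 313.60 + 77.77 + 1426.54 = 2415.83
Landed cost (A) = invoice 18974.32 + 2415.83 + duty 4442.90 = 25833.05
Supplier B (FCA):
CIF value = FCA price + origin terminal + freight + insurance = 14455.29 + 294.52 + 4926.86 + 597.92 = 20274.59
Import duty = 20274.59 × 22.7% = 4602.33
Buyer bears (B): 294.52 + 4926.86 + 597.92 + 313.60 + 77.77 + 1426.54 = 7637.21
Landed cost (B) = invoice 14455.29 + 7637.21 + duty 4602.33 = 26694.83
Difference = |25833.05 − 26694.83| = 861.78

Supplier A is cheaper by USD 861.78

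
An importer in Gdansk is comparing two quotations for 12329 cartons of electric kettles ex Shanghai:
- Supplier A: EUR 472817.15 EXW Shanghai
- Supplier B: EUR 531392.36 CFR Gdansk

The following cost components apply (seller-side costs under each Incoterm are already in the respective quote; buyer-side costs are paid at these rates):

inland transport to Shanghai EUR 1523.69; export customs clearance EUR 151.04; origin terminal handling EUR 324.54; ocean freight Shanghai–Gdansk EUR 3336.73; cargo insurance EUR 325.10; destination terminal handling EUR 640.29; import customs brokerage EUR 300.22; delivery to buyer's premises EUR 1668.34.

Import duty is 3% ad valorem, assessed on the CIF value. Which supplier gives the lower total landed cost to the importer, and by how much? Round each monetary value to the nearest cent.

Supplier A (EXW):
CIF value = EXW price + inland to port + export clearance + origin terminal + freight + insurance = 472817.15 + 1523.69 + 151.04 + 324.54 + 3336.73 + 325.10 = 478478.25
Import duty = 478478.25 × 3% = 14354.35
Buyer bears (A): 1523.69 + 151.04 + 324.54 + 3336.73 + 325.10 + 640.29 + 300.22 + 1668.34 = 8269.95
Landed cost (A) = invoice 472817.15 + 8269.95 + duty 14354.35 = 495441.45
Supplier B (CFR):
CIF value = CFR price + insurance = 531392.36 + 325.10 = 531717.46
Import duty = 531717.46 × 3% = 15951.52
Buyer bears (B): 325.10 + 640.29 + 300.22 + 1668.34 = 2933.95
Landed cost (B) = invoice 531392.36 + 2933.95 + duty 15951.52 = 550277.83
Difference = |495441.45 − 550277.83| = 54836.38

Supplier A is cheaper by EUR 54836.38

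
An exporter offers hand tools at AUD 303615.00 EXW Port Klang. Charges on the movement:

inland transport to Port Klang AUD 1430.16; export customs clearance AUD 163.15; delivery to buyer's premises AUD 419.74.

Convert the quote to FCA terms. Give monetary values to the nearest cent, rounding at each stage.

FCA price: AUD 305208.31

Not relevant to the conversion: delivery — on the buyer under both terms; not part of either seller's price.
From EXW to FCA, the seller additionally bears: inland to port, export clearance.
FCA price = 303615.00 + 1430.16 + 163.15 = 305208.31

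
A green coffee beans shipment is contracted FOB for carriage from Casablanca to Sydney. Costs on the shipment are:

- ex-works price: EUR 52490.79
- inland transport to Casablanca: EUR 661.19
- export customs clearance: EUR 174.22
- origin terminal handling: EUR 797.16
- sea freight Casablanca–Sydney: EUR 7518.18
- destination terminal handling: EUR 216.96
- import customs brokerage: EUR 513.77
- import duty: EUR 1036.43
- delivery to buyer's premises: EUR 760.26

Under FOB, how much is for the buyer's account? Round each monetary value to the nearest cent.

Buyer's account: EUR 10045.60

FOB: the seller bears costs until goods are on board at the origin port; the buyer bears freight, insurance and all costs thereafter.
Seller's account: goods 52490.79 + inland to port 661.19 + export clearance 174.22 + origin terminal 797.16 = 54123.36
Buyer's account: freight 7518.18 + destination terminal 216.96 + brokerage 513.77 + duty 1036.43 + delivery 760.26 = 10045.60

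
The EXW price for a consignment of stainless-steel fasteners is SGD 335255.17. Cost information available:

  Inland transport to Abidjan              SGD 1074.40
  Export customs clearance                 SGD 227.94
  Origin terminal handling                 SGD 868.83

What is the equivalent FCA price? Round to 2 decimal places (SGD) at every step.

FCA price: SGD 336557.51

Not relevant to the conversion: origin terminal — on the buyer under both terms; not part of either seller's price.
From EXW to FCA, the seller additionally bears: inland to port, export clearance.
FCA price = 335255.17 + 1074.40 + 227.94 = 336557.51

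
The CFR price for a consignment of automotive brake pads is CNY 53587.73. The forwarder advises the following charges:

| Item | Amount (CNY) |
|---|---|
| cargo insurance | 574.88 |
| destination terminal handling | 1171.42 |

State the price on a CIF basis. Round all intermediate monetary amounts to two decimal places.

Not relevant to the conversion: destination terminal — on the buyer under both terms; not part of either seller's price.
From CFR to CIF, the seller additionally bears: insurance.
CIF price = 53587.73 + 574.88 = 54162.61

CIF price: CNY 54162.61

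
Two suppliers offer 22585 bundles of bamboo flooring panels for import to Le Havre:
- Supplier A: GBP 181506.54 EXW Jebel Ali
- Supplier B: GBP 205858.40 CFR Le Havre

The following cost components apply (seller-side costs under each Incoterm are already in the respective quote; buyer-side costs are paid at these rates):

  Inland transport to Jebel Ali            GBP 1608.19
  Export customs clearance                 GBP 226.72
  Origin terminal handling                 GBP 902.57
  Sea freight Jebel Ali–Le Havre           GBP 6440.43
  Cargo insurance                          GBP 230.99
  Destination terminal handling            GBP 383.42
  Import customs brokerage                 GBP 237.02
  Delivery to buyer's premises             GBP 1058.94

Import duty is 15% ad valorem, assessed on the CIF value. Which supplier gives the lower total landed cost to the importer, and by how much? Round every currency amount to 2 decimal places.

Supplier A (EXW):
CIF value = EXW price + inland to port + export clearance + origin terminal + freight + insurance = 181506.54 + 1608.19 + 226.72 + 902.57 + 6440.43 + 230.99 = 190915.44
Import duty = 190915.44 × 15% = 28637.32
Buyer bears (A): 1608.19 + 226.72 + 902.57 + 6440.43 + 230.99 + 383.42 + 237.02 + 1058.94 = 11088.28
Landed cost (A) = invoice 181506.54 + 11088.28 + duty 28637.32 = 221232.14
Supplier B (CFR):
CIF value = CFR price + insurance = 205858.40 + 230.99 = 206089.39
Import duty = 206089.39 × 15% = 30913.41
Buyer bears (B): 230.99 + 383.42 + 237.02 + 1058.94 = 1910.37
Landed cost (B) = invoice 205858.40 + 1910.37 + duty 30913.41 = 238682.18
Difference = |221232.14 − 238682.18| = 17450.04

Supplier A is cheaper by GBP 17450.04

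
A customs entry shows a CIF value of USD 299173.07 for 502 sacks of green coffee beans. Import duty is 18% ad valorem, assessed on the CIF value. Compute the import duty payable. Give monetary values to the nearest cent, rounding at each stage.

Import duty = 299173.07 × 18% = 53851.15

Import duty: USD 53851.15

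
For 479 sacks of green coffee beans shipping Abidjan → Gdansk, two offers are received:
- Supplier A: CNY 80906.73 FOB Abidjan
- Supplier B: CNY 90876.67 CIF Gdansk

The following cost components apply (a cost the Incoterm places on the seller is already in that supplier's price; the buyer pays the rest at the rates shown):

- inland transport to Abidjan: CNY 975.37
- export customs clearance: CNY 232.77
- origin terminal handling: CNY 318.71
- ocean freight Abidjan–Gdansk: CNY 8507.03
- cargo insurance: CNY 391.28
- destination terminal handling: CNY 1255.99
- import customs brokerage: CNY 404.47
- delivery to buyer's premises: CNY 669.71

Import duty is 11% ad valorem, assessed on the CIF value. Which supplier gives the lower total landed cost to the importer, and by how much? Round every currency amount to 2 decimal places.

Supplier A is cheaper by CNY 1189.51

Supplier A (FOB):
CIF value = FOB price + freight + insurance = 80906.73 + 8507.03 + 391.28 = 89805.04
Import duty = 89805.04 × 11% = 9878.55
Buyer bears (A): 8507.03 + 391.28 + 1255.99 + 404.47 + 669.71 = 11228.48
Landed cost (A) = invoice 80906.73 + 11228.48 + duty 9878.55 = 102013.76
Supplier B (CIF):
The CIF price already equals the CIF value: 90876.67
Import duty = 90876.67 × 11% = 9996.43
Buyer bears (B): 1255.99 + 404.47 + 669.71 = 2330.17
Landed cost (B) = invoice 90876.67 + 2330.17 + duty 9996.43 = 103203.27
Difference = |102013.76 − 103203.27| = 1189.51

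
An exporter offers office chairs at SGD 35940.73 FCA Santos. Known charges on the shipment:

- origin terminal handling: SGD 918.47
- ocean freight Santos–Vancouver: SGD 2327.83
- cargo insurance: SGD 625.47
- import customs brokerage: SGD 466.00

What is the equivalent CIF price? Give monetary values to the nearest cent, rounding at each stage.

CIF price: SGD 39812.50

Not relevant to the conversion: brokerage — on the buyer under both terms; not part of either seller's price.
From FCA to CIF, the seller additionally bears: origin terminal, freight, insurance.
CIF price = 35940.73 + 918.47 + 2327.83 + 625.47 = 39812.50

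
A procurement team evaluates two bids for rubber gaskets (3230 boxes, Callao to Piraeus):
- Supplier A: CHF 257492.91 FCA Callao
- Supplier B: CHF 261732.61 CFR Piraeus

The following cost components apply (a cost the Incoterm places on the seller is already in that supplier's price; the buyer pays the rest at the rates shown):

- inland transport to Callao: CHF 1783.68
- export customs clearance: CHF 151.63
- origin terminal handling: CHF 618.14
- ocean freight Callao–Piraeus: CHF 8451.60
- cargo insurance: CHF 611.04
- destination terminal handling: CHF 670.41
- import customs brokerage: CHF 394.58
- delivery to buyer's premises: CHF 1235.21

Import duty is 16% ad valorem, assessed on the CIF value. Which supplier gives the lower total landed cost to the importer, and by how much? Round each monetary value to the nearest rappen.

Supplier A (FCA):
CIF value = FCA price + origin terminal + freight + insurance = 257492.91 + 618.14 + 8451.60 + 611.04 = 267173.69
Import duty = 267173.69 × 16% = 42747.79
Buyer bears (A): 618.14 + 8451.60 + 611.04 + 670.41 + 394.58 + 1235.21 = 11980.98
Landed cost (A) = invoice 257492.91 + 11980.98 + duty 42747.79 = 312221.68
Supplier B (CFR):
CIF value = CFR price + insurance = 261732.61 + 611.04 = 262343.65
Import duty = 262343.65 × 16% = 41974.98
Buyer bears (B): 611.04 + 670.41 + 394.58 + 1235.21 = 2911.24
Landed cost (B) = invoice 261732.61 + 2911.24 + duty 41974.98 = 306618.83
Difference = |312221.68 − 306618.83| = 5602.85

Supplier B is cheaper by CHF 5602.85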